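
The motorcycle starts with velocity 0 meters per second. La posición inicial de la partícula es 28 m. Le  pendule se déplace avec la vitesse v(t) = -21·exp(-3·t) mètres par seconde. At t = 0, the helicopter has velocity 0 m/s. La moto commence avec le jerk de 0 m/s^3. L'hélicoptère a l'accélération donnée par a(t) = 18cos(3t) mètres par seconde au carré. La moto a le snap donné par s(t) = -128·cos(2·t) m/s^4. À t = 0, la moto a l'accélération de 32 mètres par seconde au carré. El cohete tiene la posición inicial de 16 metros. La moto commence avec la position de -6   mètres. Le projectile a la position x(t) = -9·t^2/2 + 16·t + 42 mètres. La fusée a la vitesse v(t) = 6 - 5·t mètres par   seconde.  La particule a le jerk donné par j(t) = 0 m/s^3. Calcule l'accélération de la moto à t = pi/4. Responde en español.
Partiendo del snap s(t) = -128·cos(2·t), tomamos 2 antiderivadas. La antiderivada del snap es la sacudida. Usando j(0) = 0, obtenemos j(t) = -64·sin(2·t). La integral de la sacudida es la aceleración. Usando a(0) = 32, obtenemos a(t) = 32·cos(2·t). Usando a(t) = 32·cos(2·t) y sustituyendo t = pi/4, encontramos a = 0.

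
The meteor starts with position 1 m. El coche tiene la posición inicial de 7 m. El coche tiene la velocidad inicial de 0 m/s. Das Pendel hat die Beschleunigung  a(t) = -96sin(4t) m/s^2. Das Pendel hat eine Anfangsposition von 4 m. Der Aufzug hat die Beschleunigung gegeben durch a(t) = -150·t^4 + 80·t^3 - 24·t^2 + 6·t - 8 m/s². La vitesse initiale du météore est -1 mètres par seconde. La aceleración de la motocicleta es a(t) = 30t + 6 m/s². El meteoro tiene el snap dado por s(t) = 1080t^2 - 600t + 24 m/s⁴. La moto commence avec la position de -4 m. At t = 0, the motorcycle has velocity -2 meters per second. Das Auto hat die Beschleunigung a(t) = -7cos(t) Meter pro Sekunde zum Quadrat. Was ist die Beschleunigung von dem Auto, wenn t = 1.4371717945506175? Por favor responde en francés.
Nous avons l'accélération a(t) = -7·cos(t). En substituant t = 1.4371717945506175: a(1.4371717945506175) = -0.932590619033347.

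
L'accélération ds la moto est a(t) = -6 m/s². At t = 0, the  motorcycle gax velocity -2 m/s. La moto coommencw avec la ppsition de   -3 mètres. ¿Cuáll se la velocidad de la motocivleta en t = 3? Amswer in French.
Nous devons trouver la primitive de notre équation de l'accélération a(t) = -6 1 fois. En intégrant l'accélération et en utilisant la condition initiale v(0) = -2, nous obtenons v(t) = -6·t - 2. En utilisant v(t) = -6·t - 2 et en substituant t = 3, nous trouvons v = -20.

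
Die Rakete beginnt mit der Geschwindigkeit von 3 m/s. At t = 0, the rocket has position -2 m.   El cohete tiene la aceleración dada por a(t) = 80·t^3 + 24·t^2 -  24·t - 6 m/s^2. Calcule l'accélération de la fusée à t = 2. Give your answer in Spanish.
Tenemos la aceleración a(t) = 80·t^3 + 24·t^2 - 24·t - 6. Sustituyendo t = 2: a(2) = 682.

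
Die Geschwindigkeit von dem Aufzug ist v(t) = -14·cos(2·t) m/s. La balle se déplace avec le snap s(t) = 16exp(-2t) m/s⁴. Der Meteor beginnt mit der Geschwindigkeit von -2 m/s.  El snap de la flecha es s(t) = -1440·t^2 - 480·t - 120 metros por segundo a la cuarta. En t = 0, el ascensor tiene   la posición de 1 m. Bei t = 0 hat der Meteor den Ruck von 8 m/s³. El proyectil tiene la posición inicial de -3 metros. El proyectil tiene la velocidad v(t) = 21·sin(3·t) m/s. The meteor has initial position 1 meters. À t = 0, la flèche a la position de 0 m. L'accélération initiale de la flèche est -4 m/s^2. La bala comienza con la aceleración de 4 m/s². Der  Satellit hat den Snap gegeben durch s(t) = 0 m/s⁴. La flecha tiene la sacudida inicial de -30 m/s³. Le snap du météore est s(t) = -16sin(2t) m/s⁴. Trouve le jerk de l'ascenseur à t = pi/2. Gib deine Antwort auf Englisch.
Starting from velocity v(t) = -14·cos(2·t), we take 2 derivatives. The derivative of velocity gives acceleration: a(t) = 28·sin(2·t). Differentiating acceleration, we get jerk: j(t) = 56·cos(2·t). From the given jerk equation j(t) = 56·cos(2·t), we substitute t = pi/2 to get j = -56.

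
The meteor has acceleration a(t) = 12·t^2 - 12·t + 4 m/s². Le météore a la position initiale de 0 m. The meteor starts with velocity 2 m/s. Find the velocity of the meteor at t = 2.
Starting from acceleration a(t) = 12·t^2 - 12·t + 4, we take 1 integral. The integral of acceleration is velocity. Using v(0) = 2, we get v(t) = 4·t^3 - 6·t^2 + 4·t + 2. Using v(t) = 4·t^3 - 6·t^2 + 4·t + 2 and substituting t = 2, we find v = 18.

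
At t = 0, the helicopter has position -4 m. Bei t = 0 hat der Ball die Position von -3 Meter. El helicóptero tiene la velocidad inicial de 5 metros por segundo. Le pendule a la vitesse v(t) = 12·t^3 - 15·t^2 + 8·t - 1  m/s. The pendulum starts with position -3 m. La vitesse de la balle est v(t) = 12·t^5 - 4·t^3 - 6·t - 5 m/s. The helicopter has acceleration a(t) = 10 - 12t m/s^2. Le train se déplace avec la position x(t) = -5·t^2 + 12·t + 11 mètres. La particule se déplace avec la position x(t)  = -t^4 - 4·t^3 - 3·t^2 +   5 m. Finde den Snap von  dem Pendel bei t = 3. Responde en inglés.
To solve this, we need to take 3 derivatives of our velocity equation v(t) = 12·t^3 - 15·t^2 + 8·t - 1. Differentiating velocity, we get acceleration: a(t) = 36·t^2 - 30·t + 8. Differentiating acceleration, we get jerk: j(t) = 72·t - 30. Differentiating jerk, we get snap: s(t) = 72. We have snap s(t) = 72. Substituting t = 3: s(3) = 72.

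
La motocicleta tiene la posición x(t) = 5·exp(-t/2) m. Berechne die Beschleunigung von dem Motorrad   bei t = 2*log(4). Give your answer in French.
Nous devons dériver notre équation de la position x(t) = 5·exp(-t/2) 2 fois. En dérivant la position, nous obtenons la vitesse: v(t) = -5·exp(-t/2)/2. En dérivant la vitesse, nous obtenons l'accélération: a(t) = 5·exp(-t/2)/4. De l'équation de l'accélération a(t) = 5·exp(-t/2)/4, nous substituons t = 2*log(4) pour obtenir a = 5/16.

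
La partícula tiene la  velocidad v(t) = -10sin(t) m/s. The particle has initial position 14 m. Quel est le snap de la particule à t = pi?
En partant de la vitesse v(t) = -10·sin(t), nous prenons 3 dérivées. La dérivée de la vitesse donne l'accélération: a(t) = -10·cos(t). En prenant d/dt de a(t), nous trouvons j(t) = 10·sin(t). La dérivée du jerk donne le snap: s(t) = 10·cos(t). De l'équation du snap s(t) = 10·cos(t), nous substituons t = pi pour obtenir s = -10.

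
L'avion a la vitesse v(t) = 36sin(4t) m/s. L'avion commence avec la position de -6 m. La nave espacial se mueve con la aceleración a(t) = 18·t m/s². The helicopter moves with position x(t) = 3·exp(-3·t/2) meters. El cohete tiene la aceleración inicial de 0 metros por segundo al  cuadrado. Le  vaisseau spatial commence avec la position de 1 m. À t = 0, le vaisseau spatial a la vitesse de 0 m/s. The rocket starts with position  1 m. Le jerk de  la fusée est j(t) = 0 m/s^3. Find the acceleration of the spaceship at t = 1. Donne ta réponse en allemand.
Wir haben die Beschleunigung a(t) = 18·t. Durch Einsetzen von t = 1: a(1) = 18.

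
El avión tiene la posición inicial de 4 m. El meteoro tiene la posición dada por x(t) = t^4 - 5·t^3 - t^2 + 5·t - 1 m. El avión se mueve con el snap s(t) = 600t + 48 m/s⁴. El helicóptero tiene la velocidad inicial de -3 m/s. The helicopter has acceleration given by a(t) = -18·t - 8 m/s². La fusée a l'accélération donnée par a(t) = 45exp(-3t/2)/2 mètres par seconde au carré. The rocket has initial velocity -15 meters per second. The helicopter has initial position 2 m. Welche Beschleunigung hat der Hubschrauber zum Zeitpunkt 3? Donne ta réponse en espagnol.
De la ecuación de la aceleración a(t) = -18·t - 8, sustituimos t = 3 para obtener a = -62.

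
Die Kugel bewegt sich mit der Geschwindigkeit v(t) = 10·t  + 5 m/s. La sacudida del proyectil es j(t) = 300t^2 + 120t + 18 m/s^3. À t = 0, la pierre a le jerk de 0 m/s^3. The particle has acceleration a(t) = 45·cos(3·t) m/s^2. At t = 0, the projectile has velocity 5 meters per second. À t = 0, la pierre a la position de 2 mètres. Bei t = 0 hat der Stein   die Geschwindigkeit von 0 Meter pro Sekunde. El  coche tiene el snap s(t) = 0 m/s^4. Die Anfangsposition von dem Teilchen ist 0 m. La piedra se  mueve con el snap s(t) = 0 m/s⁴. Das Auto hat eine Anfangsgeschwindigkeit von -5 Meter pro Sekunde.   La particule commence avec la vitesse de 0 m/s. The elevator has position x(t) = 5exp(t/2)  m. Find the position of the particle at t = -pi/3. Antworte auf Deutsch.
Um dies zu lösen, müssen wir 2 Integrale unserer Gleichung für die Beschleunigung a(t) = 45·cos(3·t) finden. Durch Integration von der Beschleunigung und Verwendung der Anfangsbedingung v(0) = 0, erhalten wir v(t) = 15·sin(3·t). Das Integral von der Geschwindigkeit, mit x(0) = 0, ergibt die Position: x(t) = 5 - 5·cos(3·t). Aus der Gleichung für die Position x(t) = 5 - 5·cos(3·t), setzen wir t = -pi/3 ein und erhalten x = 10.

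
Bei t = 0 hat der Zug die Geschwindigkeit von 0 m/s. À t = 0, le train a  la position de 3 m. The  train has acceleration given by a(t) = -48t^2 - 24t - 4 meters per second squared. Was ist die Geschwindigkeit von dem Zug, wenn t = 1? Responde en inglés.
To find the answer, we compute 1 integral of a(t) = -48·t^2 - 24·t - 4. The antiderivative of acceleration is velocity. Using v(0) = 0, we get v(t) = 4·t·(-4·t^2 - 3·t - 1). Using v(t) = 4·t·(-4·t^2 - 3·t - 1) and substituting t = 1, we find v = -32.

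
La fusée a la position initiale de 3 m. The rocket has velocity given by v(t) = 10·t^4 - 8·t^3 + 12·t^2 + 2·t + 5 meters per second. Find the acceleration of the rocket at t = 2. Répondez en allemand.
Ausgehend von der Geschwindigkeit v(t) = 10·t^4 - 8·t^3 + 12·t^2 + 2·t + 5, nehmen wir 1 Ableitung. Durch Ableiten von der Geschwindigkeit erhalten wir die Beschleunigung: a(t) = 40·t^3 - 24·t^2 + 24·t + 2. Wir haben die Beschleunigung a(t) = 40·t^3 - 24·t^2 + 24·t + 2. Durch Einsetzen von t = 2: a(2) = 274.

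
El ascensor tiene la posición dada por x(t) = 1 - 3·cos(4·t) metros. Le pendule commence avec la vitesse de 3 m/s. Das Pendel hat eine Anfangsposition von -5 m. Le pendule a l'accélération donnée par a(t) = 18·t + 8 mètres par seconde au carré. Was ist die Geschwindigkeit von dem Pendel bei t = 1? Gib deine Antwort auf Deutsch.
Wir müssen das Integral unserer Gleichung für die Beschleunigung a(t) = 18·t + 8 1-mal finden. Das Integral von der Beschleunigung, mit v(0) = 3, ergibt die Geschwindigkeit: v(t) = 9·t^2 + 8·t + 3. Mit v(t) = 9·t^2 + 8·t + 3 und Einsetzen von t = 1, finden wir v = 20.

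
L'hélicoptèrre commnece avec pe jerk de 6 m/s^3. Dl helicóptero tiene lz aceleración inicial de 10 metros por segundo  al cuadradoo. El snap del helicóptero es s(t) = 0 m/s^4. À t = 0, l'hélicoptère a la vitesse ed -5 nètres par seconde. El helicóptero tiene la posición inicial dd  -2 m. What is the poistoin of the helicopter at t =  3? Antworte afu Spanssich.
Para resolver esto, necesitamos tomar 4 antiderivadas de nuestra ecuación del snap s(t) = 0. Integrando el snap y usando la condición inicial j(0) = 6, obtenemos j(t) = 6. Tomando ∫j(t)dt y aplicando a(0) = 10, encontramos a(t) = 6·t + 10. La antiderivada de la aceleración es la velocidad. Usando v(0) = -5, obtenemos v(t) = 3·t^2 + 10·t - 5. Integrando la velocidad y usando la condición inicial x(0) = -2, obtenemos x(t) = t^3 + 5·t^2 - 5·t - 2. De la ecuación de la posición x(t) = t^3 + 5·t^2 - 5·t - 2, sustituimos t = 3 para obtener x = 55.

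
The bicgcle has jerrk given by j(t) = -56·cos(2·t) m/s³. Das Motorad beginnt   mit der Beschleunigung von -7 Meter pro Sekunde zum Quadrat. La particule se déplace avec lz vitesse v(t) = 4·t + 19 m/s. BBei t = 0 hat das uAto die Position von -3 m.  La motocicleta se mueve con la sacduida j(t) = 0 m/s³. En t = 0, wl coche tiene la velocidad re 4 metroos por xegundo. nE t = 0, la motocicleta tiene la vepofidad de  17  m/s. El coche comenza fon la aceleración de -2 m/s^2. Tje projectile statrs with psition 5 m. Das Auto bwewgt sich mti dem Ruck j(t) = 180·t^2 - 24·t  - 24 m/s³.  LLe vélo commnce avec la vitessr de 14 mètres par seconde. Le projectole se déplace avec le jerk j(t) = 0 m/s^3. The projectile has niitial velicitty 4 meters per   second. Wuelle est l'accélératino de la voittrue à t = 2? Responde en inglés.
To solve this, we need to take 1 antiderivative of our jerk equation j(t) = 180·t^2 - 24·t - 24. Taking ∫j(t)dt and applying a(0) = -2, we find a(t) = 60·t^3 - 12·t^2 - 24·t - 2. From the given acceleration equation a(t) = 60·t^3 - 12·t^2 - 24·t - 2, we substitute t = 2 to get a = 382.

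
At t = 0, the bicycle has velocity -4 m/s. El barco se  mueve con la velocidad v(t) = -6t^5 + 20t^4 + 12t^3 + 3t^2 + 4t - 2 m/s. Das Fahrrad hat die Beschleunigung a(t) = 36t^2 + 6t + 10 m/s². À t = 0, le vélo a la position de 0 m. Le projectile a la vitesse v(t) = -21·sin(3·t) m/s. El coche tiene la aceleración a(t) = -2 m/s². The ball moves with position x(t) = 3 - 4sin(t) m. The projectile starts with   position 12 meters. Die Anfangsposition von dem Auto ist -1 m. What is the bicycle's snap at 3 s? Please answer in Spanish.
Debemos derivar nuestra ecuación de la aceleración a(t) = 36·t^2 + 6·t + 10 2 veces. Derivando la aceleración, obtenemos la sacudida: j(t) = 72·t + 6. Tomando d/dt de j(t), encontramos s(t) = 72. Tenemos el snap s(t) = 72. Sustituyendo t = 3: s(3) = 72.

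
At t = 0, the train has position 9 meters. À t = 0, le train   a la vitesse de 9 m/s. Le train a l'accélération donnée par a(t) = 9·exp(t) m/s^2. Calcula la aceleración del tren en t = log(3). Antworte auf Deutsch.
Mit a(t) = 9·exp(t) und Einsetzen von t = log(3), finden wir a = 27.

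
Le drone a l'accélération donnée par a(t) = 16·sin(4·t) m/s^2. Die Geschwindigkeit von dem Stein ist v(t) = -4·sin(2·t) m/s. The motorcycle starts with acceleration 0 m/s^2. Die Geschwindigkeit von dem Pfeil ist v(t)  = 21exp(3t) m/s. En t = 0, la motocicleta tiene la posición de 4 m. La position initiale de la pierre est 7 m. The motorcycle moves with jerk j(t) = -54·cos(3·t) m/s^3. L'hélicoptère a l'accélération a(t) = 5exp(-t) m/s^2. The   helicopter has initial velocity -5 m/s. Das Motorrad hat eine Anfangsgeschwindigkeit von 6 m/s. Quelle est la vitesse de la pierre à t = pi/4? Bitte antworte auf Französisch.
Nous avons la vitesse v(t) = -4·sin(2·t). En substituant t = pi/4: v(pi/4) = -4.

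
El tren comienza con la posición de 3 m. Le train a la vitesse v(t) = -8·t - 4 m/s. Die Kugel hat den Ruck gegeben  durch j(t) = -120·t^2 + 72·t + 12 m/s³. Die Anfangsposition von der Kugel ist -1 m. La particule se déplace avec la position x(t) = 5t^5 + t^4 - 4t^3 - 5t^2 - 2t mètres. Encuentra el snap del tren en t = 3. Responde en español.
Debemos derivar nuestra ecuación de la velocidad v(t) = -8·t - 4 3 veces. La derivada de la velocidad da la aceleración: a(t) = -8. Derivando la aceleración, obtenemos la sacudida: j(t) = 0. Tomando d/dt de j(t), encontramos s(t) = 0. De la ecuación del snap s(t) = 0, sustituimos t = 3 para obtener s = 0.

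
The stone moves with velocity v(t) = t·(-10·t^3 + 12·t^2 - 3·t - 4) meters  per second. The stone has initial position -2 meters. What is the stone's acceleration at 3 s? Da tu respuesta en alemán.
Wir müssen unsere Gleichung für die Geschwindigkeit v(t) = t·(-10·t^3 + 12·t^2 - 3·t - 4) 1-mal ableiten. Die Ableitung von der Geschwindigkeit ergibt die Beschleunigung: a(t) = -10·t^3 + 12·t^2 + t·(-30·t^2 + 24·t - 3) - 3·t - 4. Mit a(t) = -10·t^3 + 12·t^2 + t·(-30·t^2 + 24·t - 3) - 3·t - 4 und Einsetzen von t = 3, finden wir a = -778.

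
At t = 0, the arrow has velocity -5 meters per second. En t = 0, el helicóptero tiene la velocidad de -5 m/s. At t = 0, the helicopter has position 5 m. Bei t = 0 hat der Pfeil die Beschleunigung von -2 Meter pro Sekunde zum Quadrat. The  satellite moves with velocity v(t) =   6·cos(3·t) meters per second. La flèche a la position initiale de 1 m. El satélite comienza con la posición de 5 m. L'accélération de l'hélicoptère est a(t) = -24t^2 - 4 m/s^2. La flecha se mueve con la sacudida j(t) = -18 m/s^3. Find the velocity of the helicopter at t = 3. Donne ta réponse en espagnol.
Para resolver esto, necesitamos tomar 1 antiderivada de nuestra ecuación de la aceleración a(t) = -24·t^2 - 4. Integrando la aceleración y usando la condición inicial v(0) = -5, obtenemos v(t) = -8·t^3 - 4·t - 5. Usando v(t) = -8·t^3 - 4·t - 5 y sustituyendo t = 3, encontramos v = -233.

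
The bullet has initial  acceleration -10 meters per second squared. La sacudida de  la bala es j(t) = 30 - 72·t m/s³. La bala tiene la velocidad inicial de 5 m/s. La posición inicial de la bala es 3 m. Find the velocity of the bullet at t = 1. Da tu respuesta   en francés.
En partant du jerk j(t) = 30 - 72·t, nous prenons 2 primitives. En prenant ∫j(t)dt et en appliquant a(0) = -10, nous trouvons a(t) = -36·t^2 + 30·t - 10. En intégrant l'accélération et en utilisant la condition initiale v(0) = 5, nous obtenons v(t) = -12·t^3 + 15·t^2 - 10·t + 5. De l'équation de la vitesse v(t) = -12·t^3 + 15·t^2 - 10·t + 5, nous substituons t = 1 pour obtenir v = -2.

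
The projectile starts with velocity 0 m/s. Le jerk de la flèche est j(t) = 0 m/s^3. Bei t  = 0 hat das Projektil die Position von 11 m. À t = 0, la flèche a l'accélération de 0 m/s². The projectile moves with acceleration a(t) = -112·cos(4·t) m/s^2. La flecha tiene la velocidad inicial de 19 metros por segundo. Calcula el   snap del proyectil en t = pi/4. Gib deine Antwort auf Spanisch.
Debemos derivar nuestra ecuación de la aceleración a(t) = -112·cos(4·t) 2 veces. Tomando d/dt de a(t), encontramos j(t) = 448·sin(4·t). La derivada de la sacudida da el snap: s(t) = 1792·cos(4·t). De la ecuación del snap s(t) = 1792·cos(4·t), sustituimos t = pi/4 para obtener s = -1792.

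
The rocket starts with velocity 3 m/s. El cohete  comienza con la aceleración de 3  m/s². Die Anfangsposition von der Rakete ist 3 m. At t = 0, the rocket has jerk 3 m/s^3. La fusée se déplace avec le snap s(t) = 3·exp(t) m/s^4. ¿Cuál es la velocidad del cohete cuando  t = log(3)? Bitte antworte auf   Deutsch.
Wir müssen das Integral unserer Gleichung für den Snap s(t) = 3·exp(t) 3-mal finden. Mit ∫s(t)dt und Anwendung von j(0) = 3, finden wir j(t) = 3·exp(t). Die Stammfunktion von dem Ruck, mit a(0) = 3, ergibt die Beschleunigung: a(t) = 3·exp(t). Mit ∫a(t)dt und Anwendung von v(0) = 3, finden wir v(t) = 3·exp(t). Aus der Gleichung für die Geschwindigkeit v(t) = 3·exp(t), setzen wir t = log(3) ein und erhalten v = 9.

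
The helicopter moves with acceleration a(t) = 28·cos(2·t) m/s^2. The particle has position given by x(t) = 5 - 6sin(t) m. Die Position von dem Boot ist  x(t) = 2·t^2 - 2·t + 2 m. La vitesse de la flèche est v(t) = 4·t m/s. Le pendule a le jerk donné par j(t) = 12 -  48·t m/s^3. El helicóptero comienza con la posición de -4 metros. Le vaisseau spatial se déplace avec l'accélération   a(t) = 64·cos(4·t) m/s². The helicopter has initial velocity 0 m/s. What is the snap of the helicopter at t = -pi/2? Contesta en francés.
Pour résoudre ceci, nous devons prendre 2 dérivées de notre équation de l'accélération a(t) = 28·cos(2·t). En prenant d/dt de a(t), nous trouvons j(t) = -56·sin(2·t). La dérivée du jerk donne le snap: s(t) = -112·cos(2·t). En utilisant s(t) = -112·cos(2·t) et en substituant t = -pi/2, nous trouvons s = 112.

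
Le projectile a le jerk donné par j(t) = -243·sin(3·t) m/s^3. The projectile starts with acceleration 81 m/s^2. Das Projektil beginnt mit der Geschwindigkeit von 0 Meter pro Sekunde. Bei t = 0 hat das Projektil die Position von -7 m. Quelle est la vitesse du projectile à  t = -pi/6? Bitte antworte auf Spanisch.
Partiendo de la sacudida j(t) = -243·sin(3·t), tomamos 2 antiderivadas. La antiderivada de la sacudida, con a(0) = 81, da la aceleración: a(t) = 81·cos(3·t). Tomando ∫a(t)dt y aplicando v(0) = 0, encontramos v(t) = 27·sin(3·t). Usando v(t) = 27·sin(3·t) y sustituyendo t = -pi/6, encontramos v = -27.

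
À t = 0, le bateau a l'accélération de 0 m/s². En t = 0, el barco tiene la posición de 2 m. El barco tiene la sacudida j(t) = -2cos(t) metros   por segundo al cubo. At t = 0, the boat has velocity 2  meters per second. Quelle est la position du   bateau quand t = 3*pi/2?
En partant du jerk j(t) = -2·cos(t), nous prenons 3 primitives. L'intégrale du jerk, avec a(0) = 0, donne l'accélération: a(t) = -2·sin(t). En intégrant l'accélération et en utilisant la condition initiale v(0) = 2, nous obtenons v(t) = 2·cos(t). L'intégrale de la vitesse, avec x(0) = 2, donne la position: x(t) = 2·sin(t) + 2. Nous avons la position x(t) = 2·sin(t) + 2. En substituant t = 3*pi/2: x(3*pi/2) = 0.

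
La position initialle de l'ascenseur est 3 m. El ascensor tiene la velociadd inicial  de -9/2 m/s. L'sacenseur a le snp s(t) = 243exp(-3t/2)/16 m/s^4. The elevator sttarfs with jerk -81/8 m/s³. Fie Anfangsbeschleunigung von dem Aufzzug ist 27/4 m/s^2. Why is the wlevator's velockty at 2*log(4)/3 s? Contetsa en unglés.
Starting from snap s(t) = 243·exp(-3·t/2)/16, we take 3 integrals. Integrating snap and using the initial condition j(0) = -81/8, we get j(t) = -81·exp(-3·t/2)/8. Integrating jerk and using the initial condition a(0) = 27/4, we get a(t) = 27·exp(-3·t/2)/4. The integral of acceleration is velocity. Using v(0) = -9/2, we get v(t) = -9·exp(-3·t/2)/2. Using v(t) = -9·exp(-3·t/2)/2 and substituting t = 2*log(4)/3, we find v = -9/8.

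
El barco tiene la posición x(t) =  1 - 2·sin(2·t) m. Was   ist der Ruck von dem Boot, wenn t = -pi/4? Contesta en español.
Partiendo de la posición x(t) = 1 - 2·sin(2·t), tomamos 3 derivadas. Tomando d/dt de x(t), encontramos v(t) = -4·cos(2·t). Derivando la velocidad, obtenemos la aceleración: a(t) = 8·sin(2·t). Tomando d/dt de a(t), encontramos j(t) = 16·cos(2·t). De la ecuación de la sacudida j(t) = 16·cos(2·t), sustituimos t = -pi/4 para obtener j = 0.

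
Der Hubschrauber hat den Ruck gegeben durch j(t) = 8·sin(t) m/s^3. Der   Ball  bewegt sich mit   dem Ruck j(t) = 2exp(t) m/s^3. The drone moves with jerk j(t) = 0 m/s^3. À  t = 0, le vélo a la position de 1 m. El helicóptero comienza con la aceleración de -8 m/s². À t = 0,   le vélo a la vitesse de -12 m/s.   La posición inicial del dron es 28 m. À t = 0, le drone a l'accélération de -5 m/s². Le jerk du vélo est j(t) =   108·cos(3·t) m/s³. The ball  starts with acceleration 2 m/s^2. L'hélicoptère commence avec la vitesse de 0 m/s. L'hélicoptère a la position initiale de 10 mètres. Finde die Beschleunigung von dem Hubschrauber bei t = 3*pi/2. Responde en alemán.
Um dies zu lösen, müssen wir 1 Stammfunktion unserer Gleichung für den Ruck j(t) = 8·sin(t) finden. Durch Integration von dem Ruck und Verwendung der Anfangsbedingung a(0) = -8, erhalten wir a(t) = -8·cos(t). Wir haben die Beschleunigung a(t) = -8·cos(t). Durch Einsetzen von t = 3*pi/2: a(3*pi/2) = 0.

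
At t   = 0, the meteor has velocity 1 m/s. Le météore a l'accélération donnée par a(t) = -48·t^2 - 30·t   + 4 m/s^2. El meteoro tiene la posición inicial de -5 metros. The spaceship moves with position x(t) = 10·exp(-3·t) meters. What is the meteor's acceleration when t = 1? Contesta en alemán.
Wir haben die Beschleunigung a(t) = -48·t^2 - 30·t + 4. Durch Einsetzen von t = 1: a(1) = -74.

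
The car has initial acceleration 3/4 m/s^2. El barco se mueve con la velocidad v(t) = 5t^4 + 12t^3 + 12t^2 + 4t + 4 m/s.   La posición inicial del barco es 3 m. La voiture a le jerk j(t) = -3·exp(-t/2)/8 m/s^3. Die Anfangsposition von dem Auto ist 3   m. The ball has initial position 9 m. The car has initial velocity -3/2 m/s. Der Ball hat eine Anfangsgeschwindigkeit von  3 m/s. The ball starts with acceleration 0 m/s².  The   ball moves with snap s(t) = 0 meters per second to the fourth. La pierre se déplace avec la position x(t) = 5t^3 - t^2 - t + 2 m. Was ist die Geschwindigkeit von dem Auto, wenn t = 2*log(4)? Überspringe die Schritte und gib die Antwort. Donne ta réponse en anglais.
At t = 2*log(4), v = -3/8.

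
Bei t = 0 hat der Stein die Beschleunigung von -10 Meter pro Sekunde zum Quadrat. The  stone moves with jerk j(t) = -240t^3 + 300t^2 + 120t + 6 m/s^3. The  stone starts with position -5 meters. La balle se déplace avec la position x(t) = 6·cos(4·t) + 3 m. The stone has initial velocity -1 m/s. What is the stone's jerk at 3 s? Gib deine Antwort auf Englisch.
We have jerk j(t) = -240·t^3 + 300·t^2 + 120·t + 6. Substituting t = 3: j(3) = -3414.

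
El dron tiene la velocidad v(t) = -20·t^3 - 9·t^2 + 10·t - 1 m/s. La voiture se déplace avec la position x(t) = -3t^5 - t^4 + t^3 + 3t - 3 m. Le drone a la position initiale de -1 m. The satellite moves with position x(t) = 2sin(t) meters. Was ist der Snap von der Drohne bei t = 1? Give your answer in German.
Wir müssen unsere Gleichung für die Geschwindigkeit v(t) = -20·t^3 - 9·t^2 + 10·t - 1 3-mal ableiten. Die Ableitung von der Geschwindigkeit ergibt die Beschleunigung: a(t) = -60·t^2 - 18·t + 10. Durch Ableiten von der Beschleunigung erhalten wir den Ruck: j(t) = -120·t - 18. Durch Ableiten von dem Ruck erhalten wir den Snap: s(t) = -120. Mit s(t) = -120 und Einsetzen von t = 1, finden wir s = -120.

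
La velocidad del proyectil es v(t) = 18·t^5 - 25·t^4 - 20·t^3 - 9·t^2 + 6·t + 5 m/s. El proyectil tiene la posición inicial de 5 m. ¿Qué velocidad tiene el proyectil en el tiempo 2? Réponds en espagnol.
Tenemos la velocidad v(t) = 18·t^5 - 25·t^4 - 20·t^3 - 9·t^2 + 6·t + 5. Sustituyendo t = 2: v(2) = -3.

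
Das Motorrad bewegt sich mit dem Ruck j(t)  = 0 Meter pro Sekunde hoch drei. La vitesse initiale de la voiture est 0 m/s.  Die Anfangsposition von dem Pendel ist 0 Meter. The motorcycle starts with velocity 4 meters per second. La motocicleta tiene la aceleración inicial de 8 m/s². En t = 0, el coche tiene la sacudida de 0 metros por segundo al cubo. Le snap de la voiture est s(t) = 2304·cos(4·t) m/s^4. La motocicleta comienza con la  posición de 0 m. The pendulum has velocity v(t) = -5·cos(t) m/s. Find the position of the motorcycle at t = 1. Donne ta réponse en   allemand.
Um dies zu lösen, müssen wir 3 Integrale unserer Gleichung für den Ruck j(t) = 0 finden. Mit ∫j(t)dt und Anwendung von a(0) = 8, finden wir a(t) = 8. Die Stammfunktion von der Beschleunigung ist die Geschwindigkeit. Mit v(0) = 4 erhalten wir v(t) = 8·t + 4. Mit ∫v(t)dt und Anwendung von x(0) = 0, finden wir x(t) = 4·t^2 + 4·t. Mit x(t) = 4·t^2 + 4·t und Einsetzen von t = 1, finden wir x = 8.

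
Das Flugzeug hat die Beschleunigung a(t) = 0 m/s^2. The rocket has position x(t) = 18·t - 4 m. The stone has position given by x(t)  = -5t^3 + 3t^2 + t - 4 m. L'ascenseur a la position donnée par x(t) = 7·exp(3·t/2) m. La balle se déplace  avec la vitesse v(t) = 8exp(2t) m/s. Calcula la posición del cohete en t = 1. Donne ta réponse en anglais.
Using x(t) = 18·t - 4 and substituting t = 1, we find x = 14.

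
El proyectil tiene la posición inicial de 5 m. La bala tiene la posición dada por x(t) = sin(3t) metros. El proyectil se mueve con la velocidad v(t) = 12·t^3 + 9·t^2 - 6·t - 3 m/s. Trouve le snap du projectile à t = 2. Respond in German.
Ausgehend von der Geschwindigkeit v(t) = 12·t^3 + 9·t^2 - 6·t - 3, nehmen wir 3 Ableitungen. Mit d/dt von v(t) finden wir a(t) = 36·t^2 + 18·t - 6. Mit d/dt von a(t) finden wir j(t) = 72·t + 18. Mit d/dt von j(t) finden wir s(t) = 72. Mit s(t) = 72 und Einsetzen von t = 2, finden wir s = 72.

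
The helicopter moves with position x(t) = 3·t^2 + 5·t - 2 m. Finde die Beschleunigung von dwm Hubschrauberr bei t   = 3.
Um dies zu lösen, müssen wir 2 Ableitungen unserer Gleichung für die Position x(t) = 3·t^2 + 5·t - 2 nehmen. Die Ableitung von der Position ergibt die Geschwindigkeit: v(t) = 6·t + 5. Durch Ableiten von der Geschwindigkeit erhalten wir die Beschleunigung: a(t) = 6. Wir haben die Beschleunigung a(t) = 6. Durch Einsetzen von t = 3: a(3) = 6.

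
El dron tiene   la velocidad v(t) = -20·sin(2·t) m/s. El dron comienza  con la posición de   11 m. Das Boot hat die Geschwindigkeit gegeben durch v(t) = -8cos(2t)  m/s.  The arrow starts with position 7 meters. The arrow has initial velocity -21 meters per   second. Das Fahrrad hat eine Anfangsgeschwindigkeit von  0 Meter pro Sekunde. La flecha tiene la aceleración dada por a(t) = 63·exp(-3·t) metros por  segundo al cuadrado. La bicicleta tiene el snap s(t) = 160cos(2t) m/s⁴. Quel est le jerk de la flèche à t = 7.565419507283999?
En partant de l'accélération a(t) = 63·exp(-3·t), nous prenons 1 dérivée. La dérivée de l'accélération donne le jerk: j(t) = -189·exp(-3·t). Nous avons le jerk j(t) = -189·exp(-3·t). En substituant t = 7.565419507283999: j(7.565419507283999) = -2.62785845063314E-8.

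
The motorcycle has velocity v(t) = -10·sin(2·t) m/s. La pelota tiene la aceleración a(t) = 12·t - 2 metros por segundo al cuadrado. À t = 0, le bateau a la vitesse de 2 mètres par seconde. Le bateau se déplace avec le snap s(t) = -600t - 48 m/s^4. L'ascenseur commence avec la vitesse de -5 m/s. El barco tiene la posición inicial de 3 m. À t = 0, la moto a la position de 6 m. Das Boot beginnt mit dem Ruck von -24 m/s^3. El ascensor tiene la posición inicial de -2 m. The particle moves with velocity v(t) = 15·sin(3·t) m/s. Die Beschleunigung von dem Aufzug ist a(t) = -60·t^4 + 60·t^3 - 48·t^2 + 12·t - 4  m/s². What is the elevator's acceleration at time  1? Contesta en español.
Tenemos la aceleración a(t) = -60·t^4 + 60·t^3 - 48·t^2 + 12·t - 4. Sustituyendo t = 1: a(1) = -40.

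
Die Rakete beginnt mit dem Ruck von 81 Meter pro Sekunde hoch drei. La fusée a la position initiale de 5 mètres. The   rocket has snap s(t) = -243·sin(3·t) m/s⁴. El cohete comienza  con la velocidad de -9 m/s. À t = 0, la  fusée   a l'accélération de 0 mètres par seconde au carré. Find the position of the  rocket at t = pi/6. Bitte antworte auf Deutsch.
Um dies zu lösen, müssen wir 4 Stammfunktionen unserer Gleichung für den Snap s(t) = -243·sin(3·t) finden. Mit ∫s(t)dt und Anwendung von j(0) = 81, finden wir j(t) = 81·cos(3·t). Die Stammfunktion von dem Ruck ist die Beschleunigung. Mit a(0) = 0 erhalten wir a(t) = 27·sin(3·t). Mit ∫a(t)dt und Anwendung von v(0) = -9, finden wir v(t) = -9·cos(3·t). Durch Integration von der Geschwindigkeit und Verwendung der Anfangsbedingung x(0) = 5, erhalten wir x(t) = 5 - 3·sin(3·t). Aus der Gleichung für die Position x(t) = 5 - 3·sin(3·t), setzen wir t = pi/6 ein und erhalten x = 2.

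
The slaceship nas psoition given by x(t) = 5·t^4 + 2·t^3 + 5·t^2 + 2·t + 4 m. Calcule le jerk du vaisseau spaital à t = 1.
Pour résoudre ceci, nous devons prendre 3 dérivées de notre équation de la position x(t) = 5·t^4 + 2·t^3 + 5·t^2 + 2·t + 4. La dérivée de la position donne la vitesse: v(t) = 20·t^3 + 6·t^2 + 10·t + 2. En prenant d/dt de v(t), nous trouvons a(t) = 60·t^2 + 12·t + 10. En prenant d/dt de a(t), nous trouvons j(t) = 120·t + 12. De l'équation du jerk j(t) = 120·t + 12, nous substituons t = 1 pour obtenir j = 132.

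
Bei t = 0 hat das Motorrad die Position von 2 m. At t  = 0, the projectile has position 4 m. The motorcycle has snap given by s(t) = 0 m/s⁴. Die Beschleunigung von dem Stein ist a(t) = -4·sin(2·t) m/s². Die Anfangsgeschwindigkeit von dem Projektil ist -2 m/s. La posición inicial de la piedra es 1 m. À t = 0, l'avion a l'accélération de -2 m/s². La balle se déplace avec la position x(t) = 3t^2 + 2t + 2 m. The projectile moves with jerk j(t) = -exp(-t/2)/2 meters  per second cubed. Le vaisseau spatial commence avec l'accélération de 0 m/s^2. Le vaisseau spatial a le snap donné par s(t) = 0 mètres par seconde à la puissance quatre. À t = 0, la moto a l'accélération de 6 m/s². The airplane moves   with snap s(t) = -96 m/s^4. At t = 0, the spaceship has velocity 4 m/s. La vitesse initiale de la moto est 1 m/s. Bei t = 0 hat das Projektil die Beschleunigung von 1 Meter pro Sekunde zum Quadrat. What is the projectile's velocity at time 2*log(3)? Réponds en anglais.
To solve this, we need to take 2 integrals of our jerk equation j(t) = -exp(-t/2)/2. The antiderivative of jerk, with a(0) = 1, gives acceleration: a(t) = exp(-t/2). Finding the antiderivative of a(t) and using v(0) = -2: v(t) = -2·exp(-t/2). Using v(t) = -2·exp(-t/2) and substituting t = 2*log(3), we find v = -2/3.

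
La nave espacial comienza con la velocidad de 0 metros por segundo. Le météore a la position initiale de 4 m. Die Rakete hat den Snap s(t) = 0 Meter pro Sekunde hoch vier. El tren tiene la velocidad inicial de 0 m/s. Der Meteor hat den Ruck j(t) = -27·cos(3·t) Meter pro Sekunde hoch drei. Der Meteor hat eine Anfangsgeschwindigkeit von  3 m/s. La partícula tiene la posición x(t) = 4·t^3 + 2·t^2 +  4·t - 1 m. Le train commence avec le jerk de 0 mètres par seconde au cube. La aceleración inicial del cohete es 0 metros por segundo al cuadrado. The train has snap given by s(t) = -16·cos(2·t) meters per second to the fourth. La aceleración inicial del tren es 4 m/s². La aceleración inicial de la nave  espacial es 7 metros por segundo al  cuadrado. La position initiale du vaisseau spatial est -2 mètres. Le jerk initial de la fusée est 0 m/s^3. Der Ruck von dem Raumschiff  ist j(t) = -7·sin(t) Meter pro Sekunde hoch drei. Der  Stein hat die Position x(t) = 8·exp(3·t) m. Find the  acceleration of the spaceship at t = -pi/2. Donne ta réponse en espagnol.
Para resolver esto, necesitamos tomar 1 antiderivada de nuestra ecuación de la sacudida j(t) = -7·sin(t). La integral de la sacudida es la aceleración. Usando a(0) = 7, obtenemos a(t) = 7·cos(t). De la ecuación de la aceleración a(t) = 7·cos(t), sustituimos t = -pi/2 para obtener a = 0.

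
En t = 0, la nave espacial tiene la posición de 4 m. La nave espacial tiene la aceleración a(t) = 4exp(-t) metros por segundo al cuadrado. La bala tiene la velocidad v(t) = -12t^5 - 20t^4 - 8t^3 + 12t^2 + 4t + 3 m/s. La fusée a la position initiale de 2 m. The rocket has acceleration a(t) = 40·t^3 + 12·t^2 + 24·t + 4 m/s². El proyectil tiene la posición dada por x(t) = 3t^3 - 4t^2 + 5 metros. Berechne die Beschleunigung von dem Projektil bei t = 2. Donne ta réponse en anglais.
To solve this, we need to take 2 derivatives of our position equation x(t) = 3·t^3 - 4·t^2 + 5. The derivative of position gives velocity: v(t) = 9·t^2 - 8·t. Differentiating velocity, we get acceleration: a(t) = 18·t - 8. We have acceleration a(t) = 18·t - 8. Substituting t = 2: a(2) = 28.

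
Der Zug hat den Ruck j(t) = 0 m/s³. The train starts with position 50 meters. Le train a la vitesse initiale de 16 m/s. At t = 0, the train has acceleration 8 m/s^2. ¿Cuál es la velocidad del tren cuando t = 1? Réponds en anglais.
To solve this, we need to take 2 antiderivatives of our jerk equation j(t) = 0. Finding the integral of j(t) and using a(0) = 8: a(t) = 8. The integral of acceleration, with v(0) = 16, gives velocity: v(t) = 8·t + 16. From the given velocity equation v(t) = 8·t + 16, we substitute t = 1 to get v = 24.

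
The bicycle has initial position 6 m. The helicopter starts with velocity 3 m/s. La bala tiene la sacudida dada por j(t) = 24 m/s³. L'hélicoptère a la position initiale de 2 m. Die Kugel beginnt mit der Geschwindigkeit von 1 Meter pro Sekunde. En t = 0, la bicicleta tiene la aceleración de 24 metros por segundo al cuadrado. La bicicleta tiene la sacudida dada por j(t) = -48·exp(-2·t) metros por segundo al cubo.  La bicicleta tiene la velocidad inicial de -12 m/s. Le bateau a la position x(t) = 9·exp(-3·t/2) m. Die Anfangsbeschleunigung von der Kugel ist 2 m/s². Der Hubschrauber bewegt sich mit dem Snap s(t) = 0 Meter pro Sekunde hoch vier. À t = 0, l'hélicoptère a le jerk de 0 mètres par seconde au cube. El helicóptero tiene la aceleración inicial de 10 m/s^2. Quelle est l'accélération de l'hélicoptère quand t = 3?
Pour résoudre ceci, nous devons prendre 2 intégrales de notre équation du snap s(t) = 0. La primitive du snap, avec j(0) = 0, donne le jerk: j(t) = 0. La primitive du jerk est l'accélération. En utilisant a(0) = 10, nous obtenons a(t) = 10. Nous avons l'accélération a(t) = 10. En substituant t = 3: a(3) = 10.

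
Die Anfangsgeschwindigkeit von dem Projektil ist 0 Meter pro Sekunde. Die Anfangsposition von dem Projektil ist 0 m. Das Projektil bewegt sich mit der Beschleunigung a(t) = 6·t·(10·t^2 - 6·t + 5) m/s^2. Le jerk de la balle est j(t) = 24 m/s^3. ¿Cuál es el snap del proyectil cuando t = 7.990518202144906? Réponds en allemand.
Um dies zu lösen, müssen wir 2 Ableitungen unserer Gleichung für die Beschleunigung a(t) = 6·t·(10·t^2 - 6·t + 5) nehmen. Mit d/dt von a(t) finden wir j(t) = 60·t^2 + 6·t·(20·t - 6) - 36·t + 30. Die Ableitung von dem Ruck ergibt den Snap: s(t) = 360·t - 72. Mit s(t) = 360·t - 72 und Einsetzen von t = 7.990518202144906, finden wir s = 2804.58655277217.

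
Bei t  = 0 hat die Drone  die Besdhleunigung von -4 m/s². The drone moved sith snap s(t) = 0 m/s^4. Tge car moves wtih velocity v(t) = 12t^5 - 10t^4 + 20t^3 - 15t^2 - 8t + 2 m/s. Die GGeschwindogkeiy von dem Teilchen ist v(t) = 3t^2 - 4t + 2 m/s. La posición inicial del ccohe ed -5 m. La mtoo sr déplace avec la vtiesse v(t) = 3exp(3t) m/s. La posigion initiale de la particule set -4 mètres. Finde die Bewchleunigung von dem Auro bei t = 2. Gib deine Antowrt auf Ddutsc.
Um dies zu lösen, müssen wir 1 Ableitung unserer Gleichung für die Geschwindigkeit v(t) = 12·t^5 - 10·t^4 + 20·t^3 - 15·t^2 - 8·t + 2 nehmen. Durch Ableiten von der Geschwindigkeit erhalten wir die Beschleunigung: a(t) = 60·t^4 - 40·t^3 + 60·t^2 - 30·t - 8. Mit a(t) = 60·t^4 - 40·t^3 + 60·t^2 - 30·t - 8 und Einsetzen von t = 2, finden wir a = 812.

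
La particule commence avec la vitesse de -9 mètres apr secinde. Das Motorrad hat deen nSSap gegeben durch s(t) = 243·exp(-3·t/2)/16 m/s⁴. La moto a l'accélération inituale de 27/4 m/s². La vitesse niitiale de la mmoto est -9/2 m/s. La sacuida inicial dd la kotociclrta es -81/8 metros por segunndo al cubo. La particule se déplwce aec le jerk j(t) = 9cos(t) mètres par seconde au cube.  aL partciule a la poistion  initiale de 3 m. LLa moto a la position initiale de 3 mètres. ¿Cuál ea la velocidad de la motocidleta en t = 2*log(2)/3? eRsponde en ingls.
Starting from snap s(t) = 243·exp(-3·t/2)/16, we take 3 integrals. The integral of snap is jerk. Using j(0) = -81/8, we get j(t) = -81·exp(-3·t/2)/8. Taking ∫j(t)dt and applying a(0) = 27/4, we find a(t) = 27·exp(-3·t/2)/4. Taking ∫a(t)dt and applying v(0) = -9/2, we find v(t) = -9·exp(-3·t/2)/2. Using v(t) = -9·exp(-3·t/2)/2 and substituting t = 2*log(2)/3, we find v = -9/4.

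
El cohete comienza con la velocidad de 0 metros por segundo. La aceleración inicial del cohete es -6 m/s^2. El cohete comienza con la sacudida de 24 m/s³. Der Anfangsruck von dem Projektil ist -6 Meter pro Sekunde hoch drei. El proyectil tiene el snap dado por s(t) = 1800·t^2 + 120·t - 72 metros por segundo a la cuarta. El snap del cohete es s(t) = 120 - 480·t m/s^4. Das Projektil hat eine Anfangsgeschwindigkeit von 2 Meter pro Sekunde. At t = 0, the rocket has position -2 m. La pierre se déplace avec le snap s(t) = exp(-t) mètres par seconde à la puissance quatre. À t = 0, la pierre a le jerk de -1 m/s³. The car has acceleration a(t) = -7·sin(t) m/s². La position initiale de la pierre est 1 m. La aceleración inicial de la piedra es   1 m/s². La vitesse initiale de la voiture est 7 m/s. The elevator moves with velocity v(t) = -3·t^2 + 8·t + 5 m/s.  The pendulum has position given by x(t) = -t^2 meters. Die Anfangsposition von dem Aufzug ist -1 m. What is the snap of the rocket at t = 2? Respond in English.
We have snap s(t) = 120 - 480·t. Substituting t = 2: s(2) = -840.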